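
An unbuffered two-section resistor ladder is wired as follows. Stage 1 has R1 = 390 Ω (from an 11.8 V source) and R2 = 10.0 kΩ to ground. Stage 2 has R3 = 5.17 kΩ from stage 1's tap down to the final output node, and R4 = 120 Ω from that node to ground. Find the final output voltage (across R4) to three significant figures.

V_out ≈ 0.241 V

Stage 2 presents R3+R4 = 5290 Ω as a load on stage 1's tap.
Stage 1's lower leg becomes R2‖(R3+R4) = 3460 Ω, so V_mid = 11.8 × 3460/3850 = 10.60 V.
Stage 2 is itself unloaded: V_out = V_mid × R4/(R3+R4) = 10.60 × 120/5290 = 0.241 V.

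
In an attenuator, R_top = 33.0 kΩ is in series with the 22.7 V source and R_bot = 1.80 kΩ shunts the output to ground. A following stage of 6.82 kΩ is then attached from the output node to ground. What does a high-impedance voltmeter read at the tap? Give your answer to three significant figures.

V_out ≈ 0.939 V

The load sits in parallel with R_bot: R_bot‖R_L = (1.80 × 6.82) / (1.80 + 6.82) = 1.424 kΩ.
V_out = 22.7 × 1.424 / (33.0 + 1.424) = 22.7 × 1.424/34.42 = 0.939 V.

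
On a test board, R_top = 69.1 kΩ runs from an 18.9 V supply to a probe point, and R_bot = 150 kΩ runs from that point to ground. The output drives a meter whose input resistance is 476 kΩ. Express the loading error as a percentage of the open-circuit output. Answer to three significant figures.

Unloaded V = 18.9 × 150/219.1 = 12.939 V.
Loaded: R_bot‖R_L = 114.1 kΩ, giving V = 18.9 × 114.1/183.2 = 11.770 V.
Drop = (12.939 − 11.770) / 12.939 = 9.04 %.

9.04 %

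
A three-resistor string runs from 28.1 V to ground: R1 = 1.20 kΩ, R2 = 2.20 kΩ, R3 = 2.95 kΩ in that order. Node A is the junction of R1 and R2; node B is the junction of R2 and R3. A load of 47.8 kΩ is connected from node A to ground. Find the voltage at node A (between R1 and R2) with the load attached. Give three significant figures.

Below node A the series string R2+R3 = 5.150 kΩ sits in parallel with the 47.8 kΩ load: 4.649 kΩ.
V_A = 28.1 × 4.649/(1.20 + 4.649) = 22.3 V.

V ≈ 22.3 V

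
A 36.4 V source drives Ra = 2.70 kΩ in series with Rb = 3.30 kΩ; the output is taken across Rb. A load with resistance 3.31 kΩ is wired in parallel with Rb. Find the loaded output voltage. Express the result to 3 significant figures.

V_out ≈ 13.8 V

The load sits in parallel with Rb: Rb‖R_L = (3.30 × 3.31) / (3.30 + 3.31) = 1.652 kΩ.
V_out = 36.4 × 1.652 / (2.70 + 1.652) = 36.4 × 1.652/4.352 = 13.8 V.
(Unloaded it would have been 20.0 V.)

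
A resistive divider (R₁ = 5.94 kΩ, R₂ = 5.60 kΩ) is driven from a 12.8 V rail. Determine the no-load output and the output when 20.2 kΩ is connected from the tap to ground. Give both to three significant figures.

Unloaded: 6.21 V; loaded: 5.44 V

Open-circuit: V = 12.8 × 5.60/(5.94 + 5.60) = 6.21 V.
With the load, R₂ becomes R₂‖R_L = 4.384 kΩ, so V = 12.8 × 4.384/10.32 = 5.44 V.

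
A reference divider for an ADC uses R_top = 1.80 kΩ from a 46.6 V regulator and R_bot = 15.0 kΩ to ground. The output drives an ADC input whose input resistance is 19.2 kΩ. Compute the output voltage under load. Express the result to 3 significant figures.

The load sits in parallel with R_bot: R_bot‖R_L = (15.0 × 19.2) / (15.0 + 19.2) = 8.421 kΩ.
V_out = 46.6 × 8.421 / (1.80 + 8.421) = 46.6 × 8.421/10.22 = 38.4 V.
(Unloaded it would have been 41.6 V.)

V_out ≈ 38.4 V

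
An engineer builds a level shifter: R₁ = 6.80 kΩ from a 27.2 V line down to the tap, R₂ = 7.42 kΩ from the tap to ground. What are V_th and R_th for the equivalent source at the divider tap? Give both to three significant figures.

V_th is the open-circuit tap voltage: 27.2 × 7.42/(6.80 + 7.42) = 14.2 V.
With the supply zeroed, R₁ and R₂ appear in parallel from the tap: R_th = R₁‖R₂ = (6.80 × 7.42)/14.22 = 3.55 kΩ.

V_th = 14.2 V, R_th = 3.55 kΩ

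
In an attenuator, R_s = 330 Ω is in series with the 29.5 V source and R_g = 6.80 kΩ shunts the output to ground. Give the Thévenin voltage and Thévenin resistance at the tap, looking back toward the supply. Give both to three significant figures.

V_th = 28.1 V, R_th = 315 Ω

V_th is the open-circuit tap voltage: 29.5 × 6800/(330 + 6800) = 28.1 V.
With the supply zeroed, R_s and R_g appear in parallel from the tap: R_th = R_s‖R_g = (330 × 6800)/7130 = 315 Ω.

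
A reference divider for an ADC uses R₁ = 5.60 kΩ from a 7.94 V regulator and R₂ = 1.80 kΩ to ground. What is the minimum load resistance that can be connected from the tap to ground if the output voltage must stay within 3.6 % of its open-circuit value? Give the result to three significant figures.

Output resistance R_th = R₁‖R₂ = (5.60 × 1.80)/7.400 = 1.362 kΩ.
The fractional drop is R_th/(R_th + R_L); requiring this ≤ 0.0360 gives R_L ≥ R_th(1/0.0360 − 1) = 1.362 × 26.78 = 36.5 kΩ.

R_L(min) ≈ 36.5 kΩ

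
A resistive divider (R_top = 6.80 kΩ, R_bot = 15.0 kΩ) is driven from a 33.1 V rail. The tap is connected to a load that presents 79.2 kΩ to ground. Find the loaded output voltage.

The load sits in parallel with R_bot: R_bot‖R_L = (15.0 × 79.2) / (15.0 + 79.2) = 12.61 kΩ.
V_out = 33.1 × 12.61 / (6.80 + 12.61) = 33.1 × 12.61/19.41 = 21.5 V.

V_out ≈ 21.5 V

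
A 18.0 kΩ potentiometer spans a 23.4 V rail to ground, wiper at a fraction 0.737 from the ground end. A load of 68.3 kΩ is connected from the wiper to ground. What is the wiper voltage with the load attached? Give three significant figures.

V ≈ 16.4 V

The wiper splits the pot into (1−α)R = 4.734 kΩ above and αR = 13.27 kΩ below.
Lower section ‖ load = 11.11 kΩ.
V_wiper = 23.4 × 11.11/(4.734 + 11.11) = 16.4 V.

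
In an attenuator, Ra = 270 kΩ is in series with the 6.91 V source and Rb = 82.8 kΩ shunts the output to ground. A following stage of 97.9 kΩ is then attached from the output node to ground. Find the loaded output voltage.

The load sits in parallel with Rb: Rb‖R_L = (82.8 × 97.9) / (82.8 + 97.9) = 44.86 kΩ.
V_out = 6.91 × 44.86 / (270 + 44.86) = 6.91 × 44.86/314.9 = 0.985 V.

V_out ≈ 0.985 V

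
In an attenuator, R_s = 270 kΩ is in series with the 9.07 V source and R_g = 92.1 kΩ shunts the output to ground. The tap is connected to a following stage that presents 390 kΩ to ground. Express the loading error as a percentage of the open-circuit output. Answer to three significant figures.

The divider's output (Thévenin) resistance is R_s‖R_g = 68.67 kΩ.
Fractional drop under load = R_th/(R_th + R_L) = 68.67 / (68.67 + 390) = 0.1497.
So the output falls by 15.0 %.

15.0 %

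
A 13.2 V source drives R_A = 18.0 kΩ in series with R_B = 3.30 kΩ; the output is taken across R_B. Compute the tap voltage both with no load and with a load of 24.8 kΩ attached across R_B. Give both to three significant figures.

Open-circuit: V = 13.2 × 3.30/(18.0 + 3.30) = 2.05 V.
With the load, R_B becomes R_B‖R_L = 2.912 kΩ, so V = 13.2 × 2.912/20.91 = 1.84 V.

Unloaded: 2.05 V; loaded: 1.84 V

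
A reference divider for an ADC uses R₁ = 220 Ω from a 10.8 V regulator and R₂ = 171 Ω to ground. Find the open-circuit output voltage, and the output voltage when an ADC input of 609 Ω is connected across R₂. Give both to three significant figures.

Open-circuit: V = 10.8 × 171/(220 + 171) = 4.72 V.
With the load, R₂ becomes R₂‖R_L = 133.5 Ω, so V = 10.8 × 133.5/353.5 = 4.08 V.

Unloaded: 4.72 V; loaded: 4.08 V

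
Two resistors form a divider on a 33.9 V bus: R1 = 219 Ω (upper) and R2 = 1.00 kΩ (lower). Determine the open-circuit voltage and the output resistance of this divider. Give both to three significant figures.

V_th = 27.8 V, R_th = 180 Ω

V_th is the open-circuit tap voltage: 33.9 × 1000/(219 + 1000) = 27.8 V.
With the supply zeroed, R1 and R2 appear in parallel from the tap: R_th = R1‖R2 = (219 × 1000)/1219 = 180 Ω.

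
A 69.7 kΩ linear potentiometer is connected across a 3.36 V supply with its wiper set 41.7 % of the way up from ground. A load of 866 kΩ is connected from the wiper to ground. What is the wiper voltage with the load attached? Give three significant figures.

The wiper splits the pot into (1−α)R = 40.64 kΩ above and αR = 29.06 kΩ below.
Lower section ‖ load = 28.12 kΩ.
V_wiper = 3.36 × 28.12/(40.64 + 28.12) = 1.37 V.

V ≈ 1.37 V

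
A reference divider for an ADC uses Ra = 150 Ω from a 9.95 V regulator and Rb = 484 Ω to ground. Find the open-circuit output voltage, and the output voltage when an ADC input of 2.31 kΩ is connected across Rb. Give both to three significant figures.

Unloaded: 7.60 V; loaded: 7.24 V

Open-circuit: V = 9.95 × 484/(150 + 484) = 7.60 V.
With the load, Rb becomes Rb‖R_L = 400.2 Ω, so V = 9.95 × 400.2/550.2 = 7.24 V.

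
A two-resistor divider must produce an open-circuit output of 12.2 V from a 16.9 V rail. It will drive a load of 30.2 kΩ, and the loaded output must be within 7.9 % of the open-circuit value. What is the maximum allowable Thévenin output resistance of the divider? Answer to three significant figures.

Loading drop = R_th/(R_th + R_L) ≤ 0.0790, so R_th ≤ R_L · ε/(1−ε) = 30.2 kΩ × 0.0790/0.9210 = 2.59 kΩ.

R_th ≤ 2.59 kΩ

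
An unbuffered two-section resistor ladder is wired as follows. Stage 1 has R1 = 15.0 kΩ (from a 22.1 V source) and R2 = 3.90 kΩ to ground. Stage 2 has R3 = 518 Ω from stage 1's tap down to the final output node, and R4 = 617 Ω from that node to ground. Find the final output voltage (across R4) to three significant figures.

Stage 2 presents R3+R4 = 1135 Ω as a load on stage 1's tap.
Stage 1's lower leg becomes R2‖(R3+R4) = 879.1 Ω, so V_mid = 22.1 × 879.1/15880 = 1.224 V.
Stage 2 is itself unloaded: V_out = V_mid × R4/(R3+R4) = 1.224 × 617/1135 = 0.665 V.

V_out ≈ 0.665 V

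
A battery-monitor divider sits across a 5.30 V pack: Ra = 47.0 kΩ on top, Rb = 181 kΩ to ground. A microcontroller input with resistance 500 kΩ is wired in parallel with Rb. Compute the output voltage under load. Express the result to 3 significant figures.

V_out ≈ 3.92 V

The load sits in parallel with Rb: Rb‖R_L = (181 × 500) / (181 + 500) = 132.9 kΩ.
V_out = 5.30 × 132.9 / (47.0 + 132.9) = 5.30 × 132.9/179.9 = 3.92 V.
(Unloaded it would have been 4.21 V.)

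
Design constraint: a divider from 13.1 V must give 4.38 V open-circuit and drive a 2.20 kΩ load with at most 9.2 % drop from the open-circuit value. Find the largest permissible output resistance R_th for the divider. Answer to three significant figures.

R_th ≤ 223 Ω

Loading drop = R_th/(R_th + R_L) ≤ 0.0920, so R_th ≤ R_L · ε/(1−ε) = 2.20 kΩ × 0.0920/0.9080 = 223 Ω.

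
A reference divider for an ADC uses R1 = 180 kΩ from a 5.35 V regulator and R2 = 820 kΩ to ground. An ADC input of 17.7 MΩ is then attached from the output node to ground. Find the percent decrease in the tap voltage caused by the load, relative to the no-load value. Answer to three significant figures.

0.827 %

The divider's output (Thévenin) resistance is R1‖R2 = 147.6 kΩ.
Fractional drop under load = R_th/(R_th + R_L) = 147.6 / (147.6 + 17700) = 0.008270.
So the output falls by 0.827 %.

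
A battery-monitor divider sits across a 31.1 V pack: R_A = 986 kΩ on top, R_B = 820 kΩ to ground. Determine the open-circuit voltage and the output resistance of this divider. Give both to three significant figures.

V_th = 14.1 V, R_th = 448 kΩ

V_th is the open-circuit tap voltage: 31.1 × 820/(986 + 820) = 14.1 V.
With the supply zeroed, R_A and R_B appear in parallel from the tap: R_th = R_A‖R_B = (986 × 820)/1806 = 448 kΩ.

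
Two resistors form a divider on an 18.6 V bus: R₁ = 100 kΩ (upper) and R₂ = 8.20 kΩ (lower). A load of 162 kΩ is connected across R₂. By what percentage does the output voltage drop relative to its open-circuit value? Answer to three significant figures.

The divider's output (Thévenin) resistance is R₁‖R₂ = 7.579 kΩ.
Fractional drop under load = R_th/(R_th + R_L) = 7.579 / (7.579 + 162) = 0.04469.
So the output falls by 4.47 %.

4.47 %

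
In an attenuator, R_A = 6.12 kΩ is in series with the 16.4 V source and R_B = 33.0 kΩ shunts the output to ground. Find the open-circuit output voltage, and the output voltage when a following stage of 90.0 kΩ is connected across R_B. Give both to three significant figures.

Open-circuit: V = 16.4 × 33.0/(6.12 + 33.0) = 13.8 V.
With the load, R_B becomes R_B‖R_L = 24.15 kΩ, so V = 16.4 × 24.15/30.27 = 13.1 V.

Unloaded: 13.8 V; loaded: 13.1 V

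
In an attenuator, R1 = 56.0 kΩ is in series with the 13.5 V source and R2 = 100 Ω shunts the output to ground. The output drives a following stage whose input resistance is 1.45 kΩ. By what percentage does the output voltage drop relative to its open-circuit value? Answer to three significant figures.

6.44 %

The divider's output (Thévenin) resistance is R1‖R2 = 99.82 Ω.
Fractional drop under load = R_th/(R_th + R_L) = 99.82 / (99.82 + 1450) = 0.06441.
So the output falls by 6.44 %.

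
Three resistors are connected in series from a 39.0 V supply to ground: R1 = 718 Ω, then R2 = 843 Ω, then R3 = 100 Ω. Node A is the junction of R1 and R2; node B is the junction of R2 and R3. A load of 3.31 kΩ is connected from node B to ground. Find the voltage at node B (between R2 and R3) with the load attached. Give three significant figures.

At node B, R3 is in parallel with the load: R3‖R_L = 97.07 Ω.
Below node A the resistance is R2 + (R3‖R_L) = 940.1 Ω, so V_A = 39.0 × 940.1/1658 = 22.11 V.
Then V_B = V_A × (R3‖R_L)/(R2 + R3‖R_L) = 22.11 × 97.07/940.1 = 2.28 V.

V ≈ 2.28 V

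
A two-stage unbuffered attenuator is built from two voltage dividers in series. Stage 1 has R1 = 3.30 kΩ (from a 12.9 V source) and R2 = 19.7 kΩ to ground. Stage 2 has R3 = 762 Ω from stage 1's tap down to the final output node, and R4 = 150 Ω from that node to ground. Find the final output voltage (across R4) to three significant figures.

V_out ≈ 0.443 V

Stage 2 presents R3+R4 = 912.0 Ω as a load on stage 1's tap.
Stage 1's lower leg becomes R2‖(R3+R4) = 871.6 Ω, so V_mid = 12.9 × 871.6/4172 = 2.695 V.
Stage 2 is itself unloaded: V_out = V_mid × R4/(R3+R4) = 2.695 × 150/912.0 = 0.443 V.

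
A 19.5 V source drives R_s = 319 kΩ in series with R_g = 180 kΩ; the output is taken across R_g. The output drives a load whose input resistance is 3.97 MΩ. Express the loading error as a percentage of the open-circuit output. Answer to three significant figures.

The divider's output (Thévenin) resistance is R_s‖R_g = 115.1 kΩ.
Fractional drop under load = R_th/(R_th + R_L) = 115.1 / (115.1 + 3970) = 0.02817.
So the output falls by 2.82 %.

2.82 %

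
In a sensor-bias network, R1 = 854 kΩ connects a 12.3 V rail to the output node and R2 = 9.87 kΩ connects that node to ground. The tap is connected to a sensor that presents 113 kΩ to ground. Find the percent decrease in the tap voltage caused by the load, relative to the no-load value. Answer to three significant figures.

The divider's output (Thévenin) resistance is R1‖R2 = 9.757 kΩ.
Fractional drop under load = R_th/(R_th + R_L) = 9.757 / (9.757 + 113) = 0.07948.
So the output falls by 7.95 %.

7.95 %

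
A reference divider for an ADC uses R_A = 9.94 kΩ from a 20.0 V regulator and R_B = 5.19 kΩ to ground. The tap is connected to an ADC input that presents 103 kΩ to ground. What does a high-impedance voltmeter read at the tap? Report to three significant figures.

V_out ≈ 6.64 V

The load sits in parallel with R_B: R_B‖R_L = (5.19 × 103) / (5.19 + 103) = 4.941 kΩ.
V_out = 20.0 × 4.941 / (9.94 + 4.941) = 20.0 × 4.941/14.88 = 6.64 V.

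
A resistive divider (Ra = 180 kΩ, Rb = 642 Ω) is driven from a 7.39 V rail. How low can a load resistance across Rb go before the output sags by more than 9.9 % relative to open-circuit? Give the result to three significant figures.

R_L(min) ≈ 5.82 kΩ

Output resistance R_th = Ra‖Rb = (180000 × 642)/180600 = 639.7 Ω.
The fractional drop is R_th/(R_th + R_L); requiring this ≤ 0.0990 gives R_L ≥ R_th(1/0.0990 − 1) = 639.7 × 9.101 = 5.82 kΩ.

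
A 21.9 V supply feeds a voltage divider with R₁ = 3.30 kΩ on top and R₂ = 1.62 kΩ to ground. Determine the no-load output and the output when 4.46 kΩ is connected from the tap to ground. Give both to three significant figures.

Open-circuit: V = 21.9 × 1.62/(3.30 + 1.62) = 7.21 V.
With the load, R₂ becomes R₂‖R_L = 1.188 kΩ, so V = 21.9 × 1.188/4.488 = 5.80 V.

Unloaded: 7.21 V; loaded: 5.80 V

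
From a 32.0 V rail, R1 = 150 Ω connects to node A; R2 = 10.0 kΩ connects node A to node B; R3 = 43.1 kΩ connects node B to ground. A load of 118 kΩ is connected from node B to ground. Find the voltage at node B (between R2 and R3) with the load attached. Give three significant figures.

V ≈ 24.2 V

At node B, R3 is in parallel with the load: R3‖R_L = 31570 Ω.
Below node A the resistance is R2 + (R3‖R_L) = 41570 Ω, so V_A = 32.0 × 41570/41720 = 31.88 V.
Then V_B = V_A × (R3‖R_L)/(R2 + R3‖R_L) = 31.88 × 31570/41570 = 24.2 V.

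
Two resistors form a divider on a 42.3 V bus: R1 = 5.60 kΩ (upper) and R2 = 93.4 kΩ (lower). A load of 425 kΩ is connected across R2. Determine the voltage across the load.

The load sits in parallel with R2: R2‖R_L = (93.4 × 425) / (93.4 + 425) = 76.57 kΩ.
V_out = 42.3 × 76.57 / (5.60 + 76.57) = 42.3 × 76.57/82.17 = 39.4 V.

V_out ≈ 39.4 V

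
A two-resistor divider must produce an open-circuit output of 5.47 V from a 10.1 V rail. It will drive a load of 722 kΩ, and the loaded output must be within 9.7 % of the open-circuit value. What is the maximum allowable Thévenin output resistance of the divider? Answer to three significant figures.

Loading drop = R_th/(R_th + R_L) ≤ 0.0970, so R_th ≤ R_L · ε/(1−ε) = 722 kΩ × 0.0970/0.9030 = 77.6 kΩ.
(Any R1, R2 with R2/(R1+R2) = 0.542 and R1‖R2 ≤ 77.6 kΩ will meet the spec.)

R_th ≤ 77.6 kΩ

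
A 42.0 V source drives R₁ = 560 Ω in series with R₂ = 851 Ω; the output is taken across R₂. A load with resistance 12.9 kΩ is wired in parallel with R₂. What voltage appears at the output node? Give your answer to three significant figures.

The load sits in parallel with R₂: R₂‖R_L = (851 × 12900) / (851 + 12900) = 798.3 Ω.
V_out = 42.0 × 798.3 / (560 + 798.3) = 42.0 × 798.3/1358 = 24.7 V.

V_out ≈ 24.7 V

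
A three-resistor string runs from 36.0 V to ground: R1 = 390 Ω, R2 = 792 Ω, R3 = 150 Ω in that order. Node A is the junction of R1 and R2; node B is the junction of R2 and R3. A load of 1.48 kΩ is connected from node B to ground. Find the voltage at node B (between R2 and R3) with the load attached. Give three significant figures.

V ≈ 3.72 V

At node B, R3 is in parallel with the load: R3‖R_L = 136.2 Ω.
Below node A the resistance is R2 + (R3‖R_L) = 928.2 Ω, so V_A = 36.0 × 928.2/1318 = 25.35 V.
Then V_B = V_A × (R3‖R_L)/(R2 + R3‖R_L) = 25.35 × 136.2/928.2 = 3.72 V.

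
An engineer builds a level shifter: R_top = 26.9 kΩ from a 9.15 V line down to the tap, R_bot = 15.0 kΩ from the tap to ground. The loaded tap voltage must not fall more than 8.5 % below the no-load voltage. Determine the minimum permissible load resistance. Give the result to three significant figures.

R_L(min) ≈ 104 kΩ

Output resistance R_th = R_top‖R_bot = (26.9 × 15.0)/41.90 = 9.630 kΩ.
The fractional drop is R_th/(R_th + R_L); requiring this ≤ 0.0850 gives R_L ≥ R_th(1/0.0850 − 1) = 9.630 × 10.76 = 104 kΩ.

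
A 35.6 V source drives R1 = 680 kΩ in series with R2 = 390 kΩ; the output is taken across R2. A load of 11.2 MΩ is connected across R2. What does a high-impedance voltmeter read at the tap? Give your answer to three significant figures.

V_out ≈ 12.7 V

The load sits in parallel with R2: R2‖R_L = (390 × 11200) / (390 + 11200) = 376.9 kΩ.
V_out = 35.6 × 376.9 / (680 + 376.9) = 35.6 × 376.9/1057 = 12.7 V.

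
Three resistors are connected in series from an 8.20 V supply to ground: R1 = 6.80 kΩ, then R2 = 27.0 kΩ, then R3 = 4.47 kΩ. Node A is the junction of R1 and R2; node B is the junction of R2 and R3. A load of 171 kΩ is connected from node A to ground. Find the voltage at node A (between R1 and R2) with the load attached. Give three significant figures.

V ≈ 6.53 V

Below node A the series string R2+R3 = 31.47 kΩ sits in parallel with the 171 kΩ load: 26.58 kΩ.
V_A = 8.20 × 26.58/(6.80 + 26.58) = 6.53 V.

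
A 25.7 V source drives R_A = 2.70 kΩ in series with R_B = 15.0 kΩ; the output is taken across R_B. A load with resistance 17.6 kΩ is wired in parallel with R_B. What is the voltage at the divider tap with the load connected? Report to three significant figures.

The load sits in parallel with R_B: R_B‖R_L = (15.0 × 17.6) / (15.0 + 17.6) = 8.098 kΩ.
V_out = 25.7 × 8.098 / (2.70 + 8.098) = 25.7 × 8.098/10.80 = 19.3 V.
(Unloaded it would have been 21.8 V.)

V_out ≈ 19.3 V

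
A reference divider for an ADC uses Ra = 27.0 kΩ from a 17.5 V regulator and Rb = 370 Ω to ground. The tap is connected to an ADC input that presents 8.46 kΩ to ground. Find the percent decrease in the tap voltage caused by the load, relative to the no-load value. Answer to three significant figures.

4.14 %

The divider's output (Thévenin) resistance is Ra‖Rb = 365.0 Ω.
Fractional drop under load = R_th/(R_th + R_L) = 365.0 / (365.0 + 8460) = 0.04136.
So the output falls by 4.14 %.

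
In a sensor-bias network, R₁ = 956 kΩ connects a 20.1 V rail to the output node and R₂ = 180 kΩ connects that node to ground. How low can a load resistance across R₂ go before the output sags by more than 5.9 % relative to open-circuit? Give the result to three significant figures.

R_L(min) ≈ 2.42 MΩ

Output resistance R_th = R₁‖R₂ = (956 × 180)/1136 = 151.5 kΩ.
The fractional drop is R_th/(R_th + R_L); requiring this ≤ 0.0590 gives R_L ≥ R_th(1/0.0590 − 1) = 151.5 × 15.95 = 2.42 MΩ.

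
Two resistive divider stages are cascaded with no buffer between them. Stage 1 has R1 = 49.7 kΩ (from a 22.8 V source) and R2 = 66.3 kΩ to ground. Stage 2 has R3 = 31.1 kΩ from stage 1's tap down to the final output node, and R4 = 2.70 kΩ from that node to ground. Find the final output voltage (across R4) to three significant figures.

V_out ≈ 0.566 V

Stage 2 presents R3+R4 = 33.80 kΩ as a load on stage 1's tap.
Stage 1's lower leg becomes R2‖(R3+R4) = 22.39 kΩ, so V_mid = 22.8 × 22.39/72.09 = 7.081 V.
Stage 2 is itself unloaded: V_out = V_mid × R4/(R3+R4) = 7.081 × 2.70/33.80 = 0.566 V.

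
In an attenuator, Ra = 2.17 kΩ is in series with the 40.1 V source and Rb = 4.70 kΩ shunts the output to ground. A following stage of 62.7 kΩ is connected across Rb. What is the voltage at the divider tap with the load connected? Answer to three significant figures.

V_out ≈ 26.8 V

The load sits in parallel with Rb: Rb‖R_L = (4.70 × 62.7) / (4.70 + 62.7) = 4.372 kΩ.
V_out = 40.1 × 4.372 / (2.17 + 4.372) = 40.1 × 4.372/6.542 = 26.8 V.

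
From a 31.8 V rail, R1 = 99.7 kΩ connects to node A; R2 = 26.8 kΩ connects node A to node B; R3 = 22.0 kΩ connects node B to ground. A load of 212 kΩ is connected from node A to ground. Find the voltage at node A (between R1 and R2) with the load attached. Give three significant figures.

Below node A the series string R2+R3 = 48.80 kΩ sits in parallel with the 212 kΩ load: 39.67 kΩ.
V_A = 31.8 × 39.67/(99.7 + 39.67) = 9.05 V.

V ≈ 9.05 V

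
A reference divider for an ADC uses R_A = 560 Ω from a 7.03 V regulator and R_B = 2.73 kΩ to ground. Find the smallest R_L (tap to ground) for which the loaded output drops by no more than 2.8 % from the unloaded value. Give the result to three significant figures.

Output resistance R_th = R_A‖R_B = (560 × 2730)/3290 = 464.7 Ω.
The fractional drop is R_th/(R_th + R_L); requiring this ≤ 0.0280 gives R_L ≥ R_th(1/0.0280 − 1) = 464.7 × 34.71 = 16.1 kΩ.

R_L(min) ≈ 16.1 kΩ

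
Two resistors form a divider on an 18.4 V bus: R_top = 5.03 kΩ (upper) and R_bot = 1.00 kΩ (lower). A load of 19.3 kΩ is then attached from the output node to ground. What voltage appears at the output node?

The load sits in parallel with R_bot: R_bot‖R_L = (1.00 × 19.3) / (1.00 + 19.3) = 0.9507 kΩ.
V_out = 18.4 × 0.9507 / (5.03 + 0.9507) = 18.4 × 0.9507/5.981 = 2.92 V.
(Unloaded it would have been 3.05 V.)

V_out ≈ 2.92 V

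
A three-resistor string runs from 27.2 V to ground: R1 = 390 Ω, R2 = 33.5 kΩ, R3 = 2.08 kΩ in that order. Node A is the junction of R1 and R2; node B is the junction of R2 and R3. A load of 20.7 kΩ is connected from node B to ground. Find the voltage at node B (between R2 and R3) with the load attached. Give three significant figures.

At node B, R3 is in parallel with the load: R3‖R_L = 1890 Ω.
Below node A the resistance is R2 + (R3‖R_L) = 35390 Ω, so V_A = 27.2 × 35390/35780 = 26.90 V.
Then V_B = V_A × (R3‖R_L)/(R2 + R3‖R_L) = 26.90 × 1890/35390 = 1.44 V.

V ≈ 1.44 V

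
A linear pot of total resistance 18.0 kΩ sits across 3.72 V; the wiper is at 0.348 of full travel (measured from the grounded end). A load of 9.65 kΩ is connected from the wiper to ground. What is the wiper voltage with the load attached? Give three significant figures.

V ≈ 0.910 V

The wiper splits the pot into (1−α)R = 11.74 kΩ above and αR = 6.264 kΩ below.
Lower section ‖ load = 3.798 kΩ.
V_wiper = 3.72 × 3.798/(11.74 + 3.798) = 0.910 V.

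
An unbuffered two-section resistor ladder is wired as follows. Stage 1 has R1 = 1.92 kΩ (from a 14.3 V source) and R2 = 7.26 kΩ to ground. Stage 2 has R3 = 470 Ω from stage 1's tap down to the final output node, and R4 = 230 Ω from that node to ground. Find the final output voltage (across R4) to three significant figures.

V_out ≈ 1.17 V

Stage 2 presents R3+R4 = 700.0 Ω as a load on stage 1's tap.
Stage 1's lower leg becomes R2‖(R3+R4) = 638.4 Ω, so V_mid = 14.3 × 638.4/2558 = 3.568 V.
Stage 2 is itself unloaded: V_out = V_mid × R4/(R3+R4) = 3.568 × 230/700.0 = 1.17 V.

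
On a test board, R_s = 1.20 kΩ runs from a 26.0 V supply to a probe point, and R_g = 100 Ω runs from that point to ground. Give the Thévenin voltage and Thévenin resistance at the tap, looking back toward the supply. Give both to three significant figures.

V_th = 2.00 V, R_th = 92.3 Ω

V_th is the open-circuit tap voltage: 26.0 × 100/(1200 + 100) = 2.00 V.
With the supply zeroed, R_s and R_g appear in parallel from the tap: R_th = R_s‖R_g = (1200 × 100)/1300 = 92.3 Ω.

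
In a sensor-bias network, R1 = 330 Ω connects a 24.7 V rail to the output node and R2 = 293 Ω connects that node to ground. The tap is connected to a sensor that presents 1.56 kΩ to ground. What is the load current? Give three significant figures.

R2‖R_L = 246.7 Ω; V_out = 24.7 × 246.7/576.7 = 10.57 V.
I_L = V_out / R_L = 10.57 / 1.56 kΩ = 6.77 mA.

I_L ≈ 6.77 mA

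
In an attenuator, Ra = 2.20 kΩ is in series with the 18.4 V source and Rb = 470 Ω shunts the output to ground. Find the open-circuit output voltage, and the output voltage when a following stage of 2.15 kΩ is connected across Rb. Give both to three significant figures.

Open-circuit: V = 18.4 × 470/(2200 + 470) = 3.24 V.
With the load, Rb becomes Rb‖R_L = 385.7 Ω, so V = 18.4 × 385.7/2586 = 2.74 V.

Unloaded: 3.24 V; loaded: 2.74 V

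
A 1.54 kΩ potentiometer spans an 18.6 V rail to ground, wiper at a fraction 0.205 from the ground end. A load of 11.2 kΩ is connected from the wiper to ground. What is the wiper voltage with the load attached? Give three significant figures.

V ≈ 3.73 V

The wiper splits the pot into (1−α)R = 1224 Ω above and αR = 315.7 Ω below.
Lower section ‖ load = 307.0 Ω.
V_wiper = 18.6 × 307.0/(1224 + 307.0) = 3.73 V.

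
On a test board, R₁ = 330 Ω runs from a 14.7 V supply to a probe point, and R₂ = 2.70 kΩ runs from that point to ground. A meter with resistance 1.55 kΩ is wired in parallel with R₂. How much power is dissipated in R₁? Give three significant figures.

P ≈ 41.3 mW

Total resistance from the source is R₁ + (R₂‖R_L) = 1315 Ω, so I = 14.7/1315 Ω = 11.18 mA.
P = I²·R₁ = (11.18 mA)² × 330 Ω = 41.3 mW.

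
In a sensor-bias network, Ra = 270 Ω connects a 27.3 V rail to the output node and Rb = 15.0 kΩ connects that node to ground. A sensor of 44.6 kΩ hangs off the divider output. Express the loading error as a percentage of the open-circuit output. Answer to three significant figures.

0.591 %

The divider's output (Thévenin) resistance is Ra‖Rb = 265.2 Ω.
Fractional drop under load = R_th/(R_th + R_L) = 265.2 / (265.2 + 44600) = 0.005912.
So the output falls by 0.591 %.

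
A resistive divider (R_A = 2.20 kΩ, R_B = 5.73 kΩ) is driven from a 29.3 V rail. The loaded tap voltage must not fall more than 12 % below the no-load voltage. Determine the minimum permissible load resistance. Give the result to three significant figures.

R_L(min) ≈ 11.7 kΩ

Output resistance R_th = R_A‖R_B = (2.20 × 5.73)/7.930 = 1.590 kΩ.
The fractional drop is R_th/(R_th + R_L); requiring this ≤ 0.120 gives R_L ≥ R_th(1/0.120 − 1) = 1.590 × 7.333 = 11.7 kΩ.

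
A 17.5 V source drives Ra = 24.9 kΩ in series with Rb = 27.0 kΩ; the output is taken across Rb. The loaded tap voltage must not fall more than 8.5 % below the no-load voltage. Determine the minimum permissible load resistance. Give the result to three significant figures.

Output resistance R_th = Ra‖Rb = (24.9 × 27.0)/51.90 = 12.95 kΩ.
The fractional drop is R_th/(R_th + R_L); requiring this ≤ 0.0850 gives R_L ≥ R_th(1/0.0850 − 1) = 12.95 × 10.76 = 139 kΩ.

R_L(min) ≈ 139 kΩ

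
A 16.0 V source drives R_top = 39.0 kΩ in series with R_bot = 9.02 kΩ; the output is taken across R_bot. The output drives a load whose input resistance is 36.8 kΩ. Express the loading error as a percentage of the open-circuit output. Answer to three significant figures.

16.6 %

The divider's output (Thévenin) resistance is R_top‖R_bot = 7.326 kΩ.
Fractional drop under load = R_th/(R_th + R_L) = 7.326 / (7.326 + 36.8) = 0.1660.
So the output falls by 16.6 %.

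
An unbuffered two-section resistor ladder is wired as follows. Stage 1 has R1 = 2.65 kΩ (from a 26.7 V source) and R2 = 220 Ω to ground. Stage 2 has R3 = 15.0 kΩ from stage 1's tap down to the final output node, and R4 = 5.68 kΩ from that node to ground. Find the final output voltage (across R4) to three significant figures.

V_out ≈ 0.557 V

Stage 2 presents R3+R4 = 20680 Ω as a load on stage 1's tap.
Stage 1's lower leg becomes R2‖(R3+R4) = 217.7 Ω, so V_mid = 26.7 × 217.7/2868 = 2.027 V.
Stage 2 is itself unloaded: V_out = V_mid × R4/(R3+R4) = 2.027 × 5680/20680 = 0.557 V.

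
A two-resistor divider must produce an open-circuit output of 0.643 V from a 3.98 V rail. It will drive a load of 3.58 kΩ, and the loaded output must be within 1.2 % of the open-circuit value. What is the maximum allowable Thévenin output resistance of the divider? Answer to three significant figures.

Loading drop = R_th/(R_th + R_L) ≤ 0.0120, so R_th ≤ R_L · ε/(1−ε) = 3.58 kΩ × 0.0120/0.9880 = 43.5 Ω.
(Any R1, R2 with R2/(R1+R2) = 0.162 and R1‖R2 ≤ 43.5 Ω will meet the spec.)

R_th ≤ 43.5 Ω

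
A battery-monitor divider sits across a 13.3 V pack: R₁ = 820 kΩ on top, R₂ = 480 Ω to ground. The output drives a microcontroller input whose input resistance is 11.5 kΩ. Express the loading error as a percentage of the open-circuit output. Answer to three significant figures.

4.00 %

The divider's output (Thévenin) resistance is R₁‖R₂ = 479.7 Ω.
Fractional drop under load = R_th/(R_th + R_L) = 479.7 / (479.7 + 11500) = 0.04004.
So the output falls by 4.00 %.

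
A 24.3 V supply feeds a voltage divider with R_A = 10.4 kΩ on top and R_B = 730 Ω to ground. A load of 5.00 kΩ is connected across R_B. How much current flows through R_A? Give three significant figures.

I ≈ 2.20 mA

R_B‖R_L = 637.0 Ω, so the source sees R_A + R_B‖R_L = 11040 Ω.
I = 24.3 V / 11040 Ω = 2.20 mA.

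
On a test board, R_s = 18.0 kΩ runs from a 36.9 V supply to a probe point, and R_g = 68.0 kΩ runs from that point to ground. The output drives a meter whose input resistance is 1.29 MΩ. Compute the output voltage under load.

V_out ≈ 28.9 V

The load sits in parallel with R_g: R_g‖R_L = (68.0 × 1290) / (68.0 + 1290) = 64.59 kΩ.
V_out = 36.9 × 64.59 / (18.0 + 64.59) = 36.9 × 64.59/82.59 = 28.9 V.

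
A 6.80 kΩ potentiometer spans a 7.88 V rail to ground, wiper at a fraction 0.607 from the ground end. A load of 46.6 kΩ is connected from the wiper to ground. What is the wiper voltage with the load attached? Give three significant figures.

V ≈ 4.62 V

The wiper splits the pot into (1−α)R = 2.672 kΩ above and αR = 4.128 kΩ below.
Lower section ‖ load = 3.792 kΩ.
V_wiper = 7.88 × 3.792/(2.672 + 3.792) = 4.62 V.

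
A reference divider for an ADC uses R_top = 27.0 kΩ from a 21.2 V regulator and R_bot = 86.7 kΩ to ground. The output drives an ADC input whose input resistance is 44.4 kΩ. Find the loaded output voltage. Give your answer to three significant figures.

The load sits in parallel with R_bot: R_bot‖R_L = (86.7 × 44.4) / (86.7 + 44.4) = 29.36 kΩ.
V_out = 21.2 × 29.36 / (27.0 + 29.36) = 21.2 × 29.36/56.36 = 11.0 V.

V_out ≈ 11.0 V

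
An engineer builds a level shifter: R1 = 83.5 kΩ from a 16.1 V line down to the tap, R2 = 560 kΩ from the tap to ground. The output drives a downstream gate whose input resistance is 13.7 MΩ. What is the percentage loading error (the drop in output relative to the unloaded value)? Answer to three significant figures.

0.528 %

The divider's output (Thévenin) resistance is R1‖R2 = 72.67 kΩ.
Fractional drop under load = R_th/(R_th + R_L) = 72.67 / (72.67 + 13700) = 0.005276.
So the output falls by 0.528 %.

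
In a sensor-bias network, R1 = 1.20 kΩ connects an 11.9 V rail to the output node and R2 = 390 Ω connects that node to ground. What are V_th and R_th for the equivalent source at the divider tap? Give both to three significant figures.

V_th = 2.92 V, R_th = 294 Ω

V_th is the open-circuit tap voltage: 11.9 × 390/(1200 + 390) = 2.92 V.
With the supply zeroed, R1 and R2 appear in parallel from the tap: R_th = R1‖R2 = (1200 × 390)/1590 = 294 Ω.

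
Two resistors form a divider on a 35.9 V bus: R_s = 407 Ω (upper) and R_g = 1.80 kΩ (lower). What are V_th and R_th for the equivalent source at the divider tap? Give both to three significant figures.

V_th = 29.3 V, R_th = 332 Ω

V_th is the open-circuit tap voltage: 35.9 × 1800/(407 + 1800) = 29.3 V.
With the supply zeroed, R_s and R_g appear in parallel from the tap: R_th = R_s‖R_g = (407 × 1800)/2207 = 332 Ω.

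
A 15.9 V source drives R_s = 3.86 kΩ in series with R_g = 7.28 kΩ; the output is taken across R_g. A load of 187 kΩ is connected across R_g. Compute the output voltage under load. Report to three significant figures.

The load sits in parallel with R_g: R_g‖R_L = (7.28 × 187) / (7.28 + 187) = 7.007 kΩ.
V_out = 15.9 × 7.007 / (3.86 + 7.007) = 15.9 × 7.007/10.87 = 10.3 V.
(Unloaded it would have been 10.4 V.)

V_out ≈ 10.3 V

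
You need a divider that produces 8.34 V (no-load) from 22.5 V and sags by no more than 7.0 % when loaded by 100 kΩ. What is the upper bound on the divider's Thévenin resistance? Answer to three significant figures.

R_th ≤ 7.53 kΩ

Loading drop = R_th/(R_th + R_L) ≤ 0.0700, so R_th ≤ R_L · ε/(1−ε) = 100 kΩ × 0.0700/0.9300 = 7.53 kΩ.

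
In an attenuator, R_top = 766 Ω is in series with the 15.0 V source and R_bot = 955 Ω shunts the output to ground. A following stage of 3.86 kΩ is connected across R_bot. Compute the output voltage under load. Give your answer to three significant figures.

The load sits in parallel with R_bot: R_bot‖R_L = (955 × 3860) / (955 + 3860) = 765.6 Ω.
V_out = 15.0 × 765.6 / (766 + 765.6) = 15.0 × 765.6/1532 = 7.50 V.
(Unloaded it would have been 8.32 V.)

V_out ≈ 7.50 V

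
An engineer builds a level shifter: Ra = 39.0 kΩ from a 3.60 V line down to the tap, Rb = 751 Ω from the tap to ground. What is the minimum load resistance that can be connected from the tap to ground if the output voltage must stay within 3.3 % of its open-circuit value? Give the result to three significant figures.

R_L(min) ≈ 21.6 kΩ

Output resistance R_th = Ra‖Rb = (39000 × 751)/39750 = 736.8 Ω.
The fractional drop is R_th/(R_th + R_L); requiring this ≤ 0.0330 gives R_L ≥ R_th(1/0.0330 − 1) = 736.8 × 29.30 = 21.6 kΩ.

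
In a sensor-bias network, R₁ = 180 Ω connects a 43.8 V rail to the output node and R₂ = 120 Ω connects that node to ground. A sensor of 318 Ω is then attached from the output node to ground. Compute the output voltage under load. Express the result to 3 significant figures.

The load sits in parallel with R₂: R₂‖R_L = (120 × 318) / (120 + 318) = 87.12 Ω.
V_out = 43.8 × 87.12 / (180 + 87.12) = 43.8 × 87.12/267.1 = 14.3 V.

V_out ≈ 14.3 V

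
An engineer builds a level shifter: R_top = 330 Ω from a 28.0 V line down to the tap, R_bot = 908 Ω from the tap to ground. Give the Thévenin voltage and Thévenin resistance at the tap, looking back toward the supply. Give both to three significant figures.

V_th is the open-circuit tap voltage: 28.0 × 908/(330 + 908) = 20.5 V.
With the supply zeroed, R_top and R_bot appear in parallel from the tap: R_th = R_top‖R_bot = (330 × 908)/1238 = 242 Ω.

V_th = 20.5 V, R_th = 242 Ω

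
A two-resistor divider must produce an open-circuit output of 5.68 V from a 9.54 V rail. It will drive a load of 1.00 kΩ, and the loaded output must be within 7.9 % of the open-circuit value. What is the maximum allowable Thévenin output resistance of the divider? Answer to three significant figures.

R_th ≤ 85.8 Ω

Loading drop = R_th/(R_th + R_L) ≤ 0.0790, so R_th ≤ R_L · ε/(1−ε) = 1.00 kΩ × 0.0790/0.9210 = 85.8 Ω.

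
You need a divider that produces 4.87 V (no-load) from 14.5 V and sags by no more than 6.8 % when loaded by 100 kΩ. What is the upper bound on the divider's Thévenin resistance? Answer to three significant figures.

Loading drop = R_th/(R_th + R_L) ≤ 0.0680, so R_th ≤ R_L · ε/(1−ε) = 100 kΩ × 0.0680/0.9320 = 7.30 kΩ.
(Any R1, R2 with R2/(R1+R2) = 0.336 and R1‖R2 ≤ 7.30 kΩ will meet the spec.)

R_th ≤ 7.30 kΩ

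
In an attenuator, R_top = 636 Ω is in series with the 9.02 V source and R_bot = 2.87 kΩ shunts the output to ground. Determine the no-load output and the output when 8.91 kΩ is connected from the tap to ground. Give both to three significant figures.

Open-circuit: V = 9.02 × 2870/(636 + 2870) = 7.38 V.
With the load, R_bot becomes R_bot‖R_L = 2171 Ω, so V = 9.02 × 2171/2807 = 6.98 V.

Unloaded: 7.38 V; loaded: 6.98 V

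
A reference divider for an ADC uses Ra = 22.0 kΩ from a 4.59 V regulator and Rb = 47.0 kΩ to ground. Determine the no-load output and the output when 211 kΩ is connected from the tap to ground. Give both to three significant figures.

Unloaded: 3.13 V; loaded: 2.92 V

Open-circuit: V = 4.59 × 47.0/(22.0 + 47.0) = 3.13 V.
With the load, Rb becomes Rb‖R_L = 38.44 kΩ, so V = 4.59 × 38.44/60.44 = 2.92 V.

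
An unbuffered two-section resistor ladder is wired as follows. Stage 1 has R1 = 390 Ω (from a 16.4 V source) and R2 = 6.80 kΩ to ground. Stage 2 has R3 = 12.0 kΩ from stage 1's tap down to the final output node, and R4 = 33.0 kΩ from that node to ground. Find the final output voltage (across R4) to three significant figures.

V_out ≈ 11.3 V

Stage 2 presents R3+R4 = 45000 Ω as a load on stage 1's tap.
Stage 1's lower leg becomes R2‖(R3+R4) = 5907 Ω, so V_mid = 16.4 × 5907/6297 = 15.38 V.
Stage 2 is itself unloaded: V_out = V_mid × R4/(R3+R4) = 15.38 × 33000/45000 = 11.3 V.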